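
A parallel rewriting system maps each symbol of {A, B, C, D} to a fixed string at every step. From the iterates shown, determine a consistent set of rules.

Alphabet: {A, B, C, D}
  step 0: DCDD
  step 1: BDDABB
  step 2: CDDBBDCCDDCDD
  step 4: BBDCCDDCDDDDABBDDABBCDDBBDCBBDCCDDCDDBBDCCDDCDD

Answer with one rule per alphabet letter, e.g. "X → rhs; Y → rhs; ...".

  step 1 ⇒ step 2: BDDABB ⇒ CDD·B·B·DC·CDD·CDD
    A ↦ DC
    B ↦ CDD
    D ↦ B
  step 0 ⇒ step 1: DCDD ⇒ B·DDA·B·B
    C ↦ DDA

A->DC, B->CDD, C->DDA, D->B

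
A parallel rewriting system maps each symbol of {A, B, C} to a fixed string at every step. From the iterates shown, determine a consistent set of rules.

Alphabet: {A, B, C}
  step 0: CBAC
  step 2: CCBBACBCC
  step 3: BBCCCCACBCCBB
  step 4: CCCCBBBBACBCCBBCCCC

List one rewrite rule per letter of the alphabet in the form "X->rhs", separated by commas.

  step 3 ⇒ step 4: BBCCCCACBCCBB ⇒ CC·CC·B·B·B·B·AC·B·CC·B·B·CC·CC
    A ↦ AC
    B ↦ CC
    C ↦ B

A->AC, B->CC, C->B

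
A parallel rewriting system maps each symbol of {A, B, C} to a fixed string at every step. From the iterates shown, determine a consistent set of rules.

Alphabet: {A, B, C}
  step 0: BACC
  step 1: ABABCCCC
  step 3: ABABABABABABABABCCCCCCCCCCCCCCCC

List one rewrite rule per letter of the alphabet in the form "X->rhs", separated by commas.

  step 0 ⇒ step 1: BACC ⇒ AB·AB·CC·CC
    A ↦ AB
    B ↦ AB
    C ↦ CC

A->AB, B->AB, C->CC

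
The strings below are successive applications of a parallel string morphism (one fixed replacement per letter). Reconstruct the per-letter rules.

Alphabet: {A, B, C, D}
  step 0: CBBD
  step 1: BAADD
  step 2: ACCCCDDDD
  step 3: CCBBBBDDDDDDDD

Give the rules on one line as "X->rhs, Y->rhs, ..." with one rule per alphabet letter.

  step 2 ⇒ step 3: ACCCCDDDD ⇒ CC·B·B·B·B·DD·DD·DD·DD
    A ↦ CC
    C ↦ B
    D ↦ DD
  step 0 ⇒ step 1: CBBD ⇒ B·A·A·DD
    B ↦ A

A->CC, B->A, C->B, D->DD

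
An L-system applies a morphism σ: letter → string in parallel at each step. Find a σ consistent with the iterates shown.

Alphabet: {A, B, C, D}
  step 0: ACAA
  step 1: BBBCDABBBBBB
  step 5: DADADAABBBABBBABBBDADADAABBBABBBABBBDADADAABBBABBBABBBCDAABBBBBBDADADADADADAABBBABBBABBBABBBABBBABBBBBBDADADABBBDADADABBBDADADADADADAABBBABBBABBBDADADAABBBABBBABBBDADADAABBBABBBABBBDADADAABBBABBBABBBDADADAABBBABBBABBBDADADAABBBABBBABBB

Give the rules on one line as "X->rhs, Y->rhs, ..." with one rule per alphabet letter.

A->BBB, B->DA, C->CDA, D->A

  step 0 ⇒ step 1: ACAA ⇒ BBB·CDA·BBB·BBB
    A ↦ BBB
    C ↦ CDA
    B ↦ DA  (constrained at step 1)
    D ↦ A  (constrained at step 1)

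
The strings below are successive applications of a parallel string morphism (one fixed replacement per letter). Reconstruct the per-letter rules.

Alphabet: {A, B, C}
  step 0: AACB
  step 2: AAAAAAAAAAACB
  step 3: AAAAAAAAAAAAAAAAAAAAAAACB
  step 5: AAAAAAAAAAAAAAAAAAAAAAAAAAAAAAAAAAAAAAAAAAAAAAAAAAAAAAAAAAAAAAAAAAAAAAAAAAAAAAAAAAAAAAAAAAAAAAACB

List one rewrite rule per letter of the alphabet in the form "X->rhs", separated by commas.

A->AA, B->CB, C->A

  step 2 ⇒ step 3: AAAAAAAAAAACB ⇒ AA·AA·AA·AA·AA·AA·AA·AA·AA·AA·AA·A·CB
    A ↦ AA
    B ↦ CB
    C ↦ A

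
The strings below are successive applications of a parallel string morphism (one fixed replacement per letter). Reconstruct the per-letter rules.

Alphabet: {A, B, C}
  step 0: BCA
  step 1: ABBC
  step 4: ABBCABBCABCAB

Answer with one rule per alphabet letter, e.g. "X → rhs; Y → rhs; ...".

A->C, B->AB, C->B

  step 0 ⇒ step 1: BCA ⇒ AB·B·C
    A ↦ C
    B ↦ AB
    C ↦ B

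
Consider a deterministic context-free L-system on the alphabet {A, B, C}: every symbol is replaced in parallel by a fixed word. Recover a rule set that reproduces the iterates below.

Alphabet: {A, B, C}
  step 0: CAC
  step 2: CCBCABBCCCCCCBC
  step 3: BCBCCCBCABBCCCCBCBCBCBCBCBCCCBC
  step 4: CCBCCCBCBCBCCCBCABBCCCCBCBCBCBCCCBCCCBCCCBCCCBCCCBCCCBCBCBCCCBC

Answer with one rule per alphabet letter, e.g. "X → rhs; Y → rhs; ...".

A->ABB, B->CC, C->BC

  step 3 ⇒ step 4: BCBCCCBCABBCCCCBCBCBCBCBCBCCCBC ⇒ CC·BC·CC·BC·BC·BC·CC·BC·ABB·CC·CC·BC·BC·BC·BC·CC·BC·CC·BC·CC·BC·CC·BC·CC·BC·CC·BC·BC·BC·CC·BC
    A ↦ ABB
    B ↦ CC
    C ↦ BC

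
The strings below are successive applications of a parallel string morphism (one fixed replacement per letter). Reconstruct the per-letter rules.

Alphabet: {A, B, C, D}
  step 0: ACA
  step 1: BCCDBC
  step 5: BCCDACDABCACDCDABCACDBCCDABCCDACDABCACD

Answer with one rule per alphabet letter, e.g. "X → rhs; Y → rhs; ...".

  step 0 ⇒ step 1: ACA ⇒ BC·CD·BC
    A ↦ BC
    C ↦ CD
    B ↦ A  (constrained at step 1)
    D ↦ A  (constrained at step 1)

A->BC, B->A, C->CD, D->A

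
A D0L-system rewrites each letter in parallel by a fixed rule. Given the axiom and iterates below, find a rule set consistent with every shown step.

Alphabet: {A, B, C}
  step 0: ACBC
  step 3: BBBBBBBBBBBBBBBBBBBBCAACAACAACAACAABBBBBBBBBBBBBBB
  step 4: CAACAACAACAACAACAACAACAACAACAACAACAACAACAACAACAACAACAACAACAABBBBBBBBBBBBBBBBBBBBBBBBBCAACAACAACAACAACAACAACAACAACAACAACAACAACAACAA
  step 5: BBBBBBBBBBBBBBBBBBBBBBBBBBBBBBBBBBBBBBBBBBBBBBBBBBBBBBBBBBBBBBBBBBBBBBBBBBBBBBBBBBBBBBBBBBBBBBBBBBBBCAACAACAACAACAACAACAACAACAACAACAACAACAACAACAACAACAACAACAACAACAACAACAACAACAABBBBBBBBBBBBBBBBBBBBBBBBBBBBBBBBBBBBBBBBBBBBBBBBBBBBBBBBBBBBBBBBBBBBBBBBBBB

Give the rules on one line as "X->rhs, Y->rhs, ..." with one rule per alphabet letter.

A->B, B->CAA, C->BBB

  step 4 ⇒ step 5: CAACAACAACAACAACAACAACAACAACAACAACAACAACAACAACAACAACAACAACAABBBBBBBBBBBBBBBBBBBBBBBBBCAACAACAACAACAACAACAACAACAACAACAACAACAACAACAA ⇒ BBB·B·B·BBB·B·B·BBB·B·B·BBB·B·B·BBB·B·B·BBB·B·B·BBB·B·B·BBB·B·B·BBB·B·B·BBB·B·B·BBB·B·B·BBB·B·B·BBB·B·B·BBB·B·B·BBB·B·B·BBB·B·B·BBB·B·B·BBB·B·B·BBB·B·B·BBB·B·B·CAA·CAA·CAA·CAA·CAA·CAA·CAA·CAA·CAA·CAA·CAA·CAA·CAA·CAA·CAA·CAA·CAA·CAA·CAA·CAA·CAA·CAA·CAA·CAA·CAA·BBB·B·B·BBB·B·B·BBB·B·B·BBB·B·B·BBB·B·B·BBB·B·B·BBB·B·B·BBB·B·B·BBB·B·B·BBB·B·B·BBB·B·B·BBB·B·B·BBB·B·B·BBB·B·B·BBB·B·B
    A ↦ B
    B ↦ CAA
    C ↦ BBB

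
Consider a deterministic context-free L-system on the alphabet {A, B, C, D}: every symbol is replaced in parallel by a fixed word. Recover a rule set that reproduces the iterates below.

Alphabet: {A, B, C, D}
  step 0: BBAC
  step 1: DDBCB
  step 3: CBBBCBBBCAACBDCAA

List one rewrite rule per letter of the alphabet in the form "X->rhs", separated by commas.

  step 0 ⇒ step 1: BBAC ⇒ D·D·B·CB
    A ↦ B
    B ↦ D
    C ↦ CB
    D ↦ CAA  (constrained at step 1)

A->B, B->D, C->CB, D->CAA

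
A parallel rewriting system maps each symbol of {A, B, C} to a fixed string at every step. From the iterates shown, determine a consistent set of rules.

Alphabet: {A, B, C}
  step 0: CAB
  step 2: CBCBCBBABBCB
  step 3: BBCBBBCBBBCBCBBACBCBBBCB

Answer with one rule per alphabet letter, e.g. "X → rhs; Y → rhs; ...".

  step 2 ⇒ step 3: CBCBCBBABBCB ⇒ BB·CB·BB·CB·BB·CB·CB·BA·CB·CB·BB·CB
    A ↦ BA
    B ↦ CB
    C ↦ BB

A->BA, B->CB, C->BB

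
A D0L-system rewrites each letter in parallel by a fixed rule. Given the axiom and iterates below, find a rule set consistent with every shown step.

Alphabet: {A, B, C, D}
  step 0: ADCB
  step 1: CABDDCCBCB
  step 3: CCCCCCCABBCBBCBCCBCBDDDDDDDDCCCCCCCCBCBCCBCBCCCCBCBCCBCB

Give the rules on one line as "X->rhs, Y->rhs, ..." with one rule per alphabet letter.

  step 0 ⇒ step 1: ADCB ⇒ CAB·DD·CC·BCB
    A ↦ CAB
    B ↦ BCB
    C ↦ CC
    D ↦ DD

A->CAB, B->BCB, C->CC, D->DD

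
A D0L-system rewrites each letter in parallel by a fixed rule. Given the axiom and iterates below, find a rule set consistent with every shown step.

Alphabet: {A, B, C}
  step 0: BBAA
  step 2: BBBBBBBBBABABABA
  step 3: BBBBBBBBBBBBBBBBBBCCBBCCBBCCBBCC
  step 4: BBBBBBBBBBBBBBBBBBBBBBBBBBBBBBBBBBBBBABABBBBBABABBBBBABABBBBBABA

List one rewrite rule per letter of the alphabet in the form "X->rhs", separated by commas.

  step 3 ⇒ step 4: BBBBBBBBBBBBBBBBBBCCBBCCBBCCBBCC ⇒ BB·BB·BB·BB·BB·BB·BB·BB·BB·BB·BB·BB·BB·BB·BB·BB·BB·BB·BA·BA·BB·BB·BA·BA·BB·BB·BA·BA·BB·BB·BA·BA
    B ↦ BB
    C ↦ BA
  step 2 ⇒ step 3: BBBBBBBBBABABABA ⇒ BB·BB·BB·BB·BB·BB·BB·BB·BB·CC·BB·CC·BB·CC·BB·CC
    A ↦ CC

A->CC, B->BB, C->BA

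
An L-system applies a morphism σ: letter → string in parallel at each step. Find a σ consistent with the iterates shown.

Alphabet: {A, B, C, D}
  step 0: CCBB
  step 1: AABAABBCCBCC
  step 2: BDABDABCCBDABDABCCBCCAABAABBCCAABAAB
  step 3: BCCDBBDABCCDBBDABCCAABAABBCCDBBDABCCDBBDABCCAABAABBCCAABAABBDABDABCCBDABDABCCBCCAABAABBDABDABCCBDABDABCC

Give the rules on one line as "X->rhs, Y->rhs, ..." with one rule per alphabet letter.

A->BDA, B->BCC, C->AAB, D->DB

  step 2 ⇒ step 3: BDABDABCCBDABDABCCBCCAABAABBCCAABAAB ⇒ BCC·DB·BDA·BCC·DB·BDA·BCC·AAB·AAB·BCC·DB·BDA·BCC·DB·BDA·BCC·AAB·AAB·BCC·AAB·AAB·BDA·BDA·BCC·BDA·BDA·BCC·BCC·AAB·AAB·BDA·BDA·BCC·BDA·BDA·BCC
    A ↦ BDA
    B ↦ BCC
    C ↦ AAB
    D ↦ DB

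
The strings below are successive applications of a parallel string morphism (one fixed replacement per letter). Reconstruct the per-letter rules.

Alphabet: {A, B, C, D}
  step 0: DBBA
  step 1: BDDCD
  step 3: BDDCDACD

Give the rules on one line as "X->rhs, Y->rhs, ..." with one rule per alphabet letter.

A->CD, B->D, C->AC, D->B

  step 0 ⇒ step 1: DBBA ⇒ B·D·D·CD
    A ↦ CD
    B ↦ D
    D ↦ B
    C ↦ AC  (constrained at step 1)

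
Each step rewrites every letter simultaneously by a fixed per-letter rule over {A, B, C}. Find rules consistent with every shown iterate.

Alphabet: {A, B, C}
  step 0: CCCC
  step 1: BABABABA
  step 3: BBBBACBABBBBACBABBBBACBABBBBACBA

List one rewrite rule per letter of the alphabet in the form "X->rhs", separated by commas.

  step 0 ⇒ step 1: CCCC ⇒ BA·BA·BA·BA
    C ↦ BA
    A ↦ AC  (constrained at step 1)
    B ↦ BB  (constrained at step 1)

A->AC, B->BB, C->BA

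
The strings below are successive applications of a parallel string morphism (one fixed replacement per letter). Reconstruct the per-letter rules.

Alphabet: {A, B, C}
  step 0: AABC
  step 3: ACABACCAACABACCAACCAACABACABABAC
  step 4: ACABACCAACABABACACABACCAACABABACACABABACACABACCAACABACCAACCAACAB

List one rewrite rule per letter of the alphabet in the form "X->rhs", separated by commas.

A->AC, B->CA, C->AB

  step 3 ⇒ step 4: ACABACCAACABACCAACCAACABACABABAC ⇒ AC·AB·AC·CA·AC·AB·AB·AC·AC·AB·AC·CA·AC·AB·AB·AC·AC·AB·AB·AC·AC·AB·AC·CA·AC·AB·AC·CA·AC·CA·AC·AB
    A ↦ AC
    B ↦ CA
    C ↦ AB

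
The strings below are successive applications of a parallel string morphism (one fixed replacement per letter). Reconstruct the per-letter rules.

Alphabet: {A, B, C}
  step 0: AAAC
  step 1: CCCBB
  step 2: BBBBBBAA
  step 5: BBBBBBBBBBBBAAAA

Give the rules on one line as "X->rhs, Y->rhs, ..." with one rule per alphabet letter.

A->C, B->A, C->BB

  step 1 ⇒ step 2: CCCBB ⇒ BB·BB·BB·A·A
    B ↦ A
    C ↦ BB
  step 0 ⇒ step 1: AAAC ⇒ C·C·C·BB
    A ↦ C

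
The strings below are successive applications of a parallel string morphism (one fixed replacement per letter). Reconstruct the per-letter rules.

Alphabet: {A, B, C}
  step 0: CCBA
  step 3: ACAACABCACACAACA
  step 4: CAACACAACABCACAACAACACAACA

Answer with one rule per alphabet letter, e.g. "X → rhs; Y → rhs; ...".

  step 3 ⇒ step 4: ACAACABCACACAACA ⇒ CA·A·CA·CA·A·CA·BC·A·CA·A·CA·A·CA·CA·A·CA
    A ↦ CA
    B ↦ BC
    C ↦ A

A->CA, B->BC, C->A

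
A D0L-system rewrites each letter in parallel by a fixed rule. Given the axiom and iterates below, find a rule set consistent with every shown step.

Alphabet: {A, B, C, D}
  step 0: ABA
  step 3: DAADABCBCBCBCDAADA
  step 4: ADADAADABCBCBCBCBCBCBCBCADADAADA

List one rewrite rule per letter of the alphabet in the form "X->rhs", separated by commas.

A->DA, B->BC, C->BC, D->A

  step 3 ⇒ step 4: DAADABCBCBCBCDAADA ⇒ A·DA·DA·A·DA·BC·BC·BC·BC·BC·BC·BC·BC·A·DA·DA·A·DA
    A ↦ DA
    B ↦ BC
    C ↦ BC
    D ↦ A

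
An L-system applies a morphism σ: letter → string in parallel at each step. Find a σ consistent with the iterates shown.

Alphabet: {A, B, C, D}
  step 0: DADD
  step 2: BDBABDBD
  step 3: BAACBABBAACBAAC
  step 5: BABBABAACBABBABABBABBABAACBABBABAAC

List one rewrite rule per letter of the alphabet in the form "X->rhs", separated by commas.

  step 2 ⇒ step 3: BDBABDBD ⇒ BA·AC·BA·B·BA·AC·BA·AC
    A ↦ B
    B ↦ BA
    D ↦ AC
    C ↦ D  (constrained at step 3)

A->B, B->BA, C->D, D->AC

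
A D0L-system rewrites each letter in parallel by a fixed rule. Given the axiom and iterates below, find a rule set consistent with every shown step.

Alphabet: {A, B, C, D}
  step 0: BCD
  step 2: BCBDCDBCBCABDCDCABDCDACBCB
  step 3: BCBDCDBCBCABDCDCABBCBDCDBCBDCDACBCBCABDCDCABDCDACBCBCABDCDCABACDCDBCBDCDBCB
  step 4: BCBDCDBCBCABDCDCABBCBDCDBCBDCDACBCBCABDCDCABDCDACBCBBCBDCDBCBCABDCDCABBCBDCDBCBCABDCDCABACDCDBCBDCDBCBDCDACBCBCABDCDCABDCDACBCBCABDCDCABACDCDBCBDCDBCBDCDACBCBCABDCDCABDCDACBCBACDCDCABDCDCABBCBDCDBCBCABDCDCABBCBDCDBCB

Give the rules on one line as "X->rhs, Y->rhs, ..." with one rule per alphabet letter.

A->AC, B->BCB, C->DCD, D->CAB

  step 3 ⇒ step 4: BCBDCDBCBCABDCDCABBCBDCDBCBDCDACBCBCABDCDCABDCDACBCBCABDCDCABACDCDBCBDCDBCB ⇒ BCB·DCD·BCB·CAB·DCD·CAB·BCB·DCD·BCB·DCD·AC·BCB·CAB·DCD·CAB·DCD·AC·BCB·BCB·DCD·BCB·CAB·DCD·CAB·BCB·DCD·BCB·CAB·DCD·CAB·AC·DCD·BCB·DCD·BCB·DCD·AC·BCB·CAB·DCD·CAB·DCD·AC·BCB·CAB·DCD·CAB·AC·DCD·BCB·DCD·BCB·DCD·AC·BCB·CAB·DCD·CAB·DCD·AC·BCB·AC·DCD·CAB·DCD·CAB·BCB·DCD·BCB·CAB·DCD·CAB·BCB·DCD·BCB
    A ↦ AC
    B ↦ BCB
    C ↦ DCD
    D ↦ CAB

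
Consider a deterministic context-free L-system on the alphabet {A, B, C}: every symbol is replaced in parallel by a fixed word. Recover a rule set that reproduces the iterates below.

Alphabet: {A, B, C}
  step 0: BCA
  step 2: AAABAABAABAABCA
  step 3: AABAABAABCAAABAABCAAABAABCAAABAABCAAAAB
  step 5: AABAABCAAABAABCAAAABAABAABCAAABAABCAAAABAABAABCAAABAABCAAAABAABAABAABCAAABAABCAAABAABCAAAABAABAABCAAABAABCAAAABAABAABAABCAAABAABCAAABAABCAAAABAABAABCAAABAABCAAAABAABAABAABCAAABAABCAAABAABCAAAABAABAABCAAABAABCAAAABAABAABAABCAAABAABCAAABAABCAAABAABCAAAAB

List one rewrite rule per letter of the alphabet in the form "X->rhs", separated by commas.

  step 2 ⇒ step 3: AAABAABAABAABCA ⇒ AAB·AAB·AAB·CA·AAB·AAB·CA·AAB·AAB·CA·AAB·AAB·CA·A·AAB
    A ↦ AAB
    B ↦ CA
    C ↦ A

A->AAB, B->CA, C->A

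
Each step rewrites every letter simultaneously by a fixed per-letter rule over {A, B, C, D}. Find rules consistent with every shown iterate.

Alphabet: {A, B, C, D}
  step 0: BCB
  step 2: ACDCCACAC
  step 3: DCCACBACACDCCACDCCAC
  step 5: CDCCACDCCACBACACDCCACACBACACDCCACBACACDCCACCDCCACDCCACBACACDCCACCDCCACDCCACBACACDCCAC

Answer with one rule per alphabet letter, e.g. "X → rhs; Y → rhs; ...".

A->DCC, B->C, C->AC, D->B

  step 2 ⇒ step 3: ACDCCACAC ⇒ DCC·AC·B·AC·AC·DCC·AC·DCC·AC
    A ↦ DCC
    C ↦ AC
    D ↦ B
    B ↦ C  (constrained at step 0)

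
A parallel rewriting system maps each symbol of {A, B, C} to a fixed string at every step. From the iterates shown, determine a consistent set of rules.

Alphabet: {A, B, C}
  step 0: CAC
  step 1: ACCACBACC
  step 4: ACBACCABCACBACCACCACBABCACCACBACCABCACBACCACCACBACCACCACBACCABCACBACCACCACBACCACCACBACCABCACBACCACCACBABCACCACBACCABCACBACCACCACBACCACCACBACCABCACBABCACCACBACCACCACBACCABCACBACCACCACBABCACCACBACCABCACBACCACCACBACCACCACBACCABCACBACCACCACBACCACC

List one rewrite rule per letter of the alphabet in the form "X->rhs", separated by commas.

  step 0 ⇒ step 1: CAC ⇒ ACC·ACB·ACC
    A ↦ ACB
    C ↦ ACC
    B ↦ ABC  (constrained at step 1)

A->ACB, B->ABC, C->ACC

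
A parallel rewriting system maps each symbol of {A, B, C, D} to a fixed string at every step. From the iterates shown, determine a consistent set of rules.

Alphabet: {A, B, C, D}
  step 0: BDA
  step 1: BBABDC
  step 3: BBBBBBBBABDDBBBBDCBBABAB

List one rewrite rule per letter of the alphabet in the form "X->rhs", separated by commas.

A->DC, B->BB, C->DD, D->AB

  step 0 ⇒ step 1: BDA ⇒ BB·AB·DC
    A ↦ DC
    B ↦ BB
    D ↦ AB
    C ↦ DD  (constrained at step 1)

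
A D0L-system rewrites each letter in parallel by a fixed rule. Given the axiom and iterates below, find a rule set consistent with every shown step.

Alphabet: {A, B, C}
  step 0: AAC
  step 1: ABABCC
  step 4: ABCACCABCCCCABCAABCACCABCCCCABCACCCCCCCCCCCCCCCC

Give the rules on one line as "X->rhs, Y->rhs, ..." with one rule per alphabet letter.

A->AB, B->CA, C->CC

  step 0 ⇒ step 1: AAC ⇒ AB·AB·CC
    A ↦ AB
    C ↦ CC
    B ↦ CA  (constrained at step 1)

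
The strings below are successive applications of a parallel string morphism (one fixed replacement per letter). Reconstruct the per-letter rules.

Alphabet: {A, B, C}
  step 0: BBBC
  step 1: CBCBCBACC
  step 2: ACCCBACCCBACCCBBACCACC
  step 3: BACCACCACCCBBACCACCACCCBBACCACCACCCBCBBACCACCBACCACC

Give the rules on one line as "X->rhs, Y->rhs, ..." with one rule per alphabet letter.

  step 2 ⇒ step 3: ACCCBACCCBACCCBBACCACC ⇒ B·ACC·ACC·ACC·CB·B·ACC·ACC·ACC·CB·B·ACC·ACC·ACC·CB·CB·B·ACC·ACC·B·ACC·ACC
    A ↦ B
    B ↦ CB
    C ↦ ACC

A->B, B->CB, C->ACC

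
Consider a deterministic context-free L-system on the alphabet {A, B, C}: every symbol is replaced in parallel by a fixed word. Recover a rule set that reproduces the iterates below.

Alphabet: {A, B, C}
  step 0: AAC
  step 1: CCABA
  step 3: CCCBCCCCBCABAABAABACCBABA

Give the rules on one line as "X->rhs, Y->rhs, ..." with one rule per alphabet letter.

  step 0 ⇒ step 1: AAC ⇒ C·C·ABA
    A ↦ C
    C ↦ ABA
    B ↦ CCB  (constrained at step 1)

A->C, B->CCB, C->ABA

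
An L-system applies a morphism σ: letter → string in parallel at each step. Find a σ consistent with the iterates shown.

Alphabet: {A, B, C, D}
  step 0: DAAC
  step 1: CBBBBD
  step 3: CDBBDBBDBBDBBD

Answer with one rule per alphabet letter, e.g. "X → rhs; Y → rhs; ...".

  step 0 ⇒ step 1: DAAC ⇒ C·BB·BB·D
    A ↦ BB
    C ↦ D
    D ↦ C
    B ↦ CA  (constrained at step 1)

A->BB, B->CA, C->D, D->C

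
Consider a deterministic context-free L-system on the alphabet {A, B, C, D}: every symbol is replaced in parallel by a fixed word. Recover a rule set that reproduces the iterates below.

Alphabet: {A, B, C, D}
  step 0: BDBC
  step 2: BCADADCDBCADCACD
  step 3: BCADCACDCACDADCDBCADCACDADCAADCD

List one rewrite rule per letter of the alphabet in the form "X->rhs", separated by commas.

  step 2 ⇒ step 3: BCADADCDBCADCACD ⇒ BC·AD·CA·CD·CA·CD·AD·CD·BC·AD·CA·CD·AD·CA·AD·CD
    A ↦ CA
    B ↦ BC
    C ↦ AD
    D ↦ CD

A->CA, B->BC, C->AD, D->CD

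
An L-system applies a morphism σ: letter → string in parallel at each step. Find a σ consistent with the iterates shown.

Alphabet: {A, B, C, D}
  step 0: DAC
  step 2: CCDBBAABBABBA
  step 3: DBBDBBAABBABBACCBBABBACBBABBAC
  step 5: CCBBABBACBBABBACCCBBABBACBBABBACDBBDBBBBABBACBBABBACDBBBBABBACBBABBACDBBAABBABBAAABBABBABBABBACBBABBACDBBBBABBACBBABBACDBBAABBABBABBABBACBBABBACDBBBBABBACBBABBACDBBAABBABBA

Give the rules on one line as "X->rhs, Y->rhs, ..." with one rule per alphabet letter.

A->C, B->BBA, C->DBB, D->AA

  step 2 ⇒ step 3: CCDBBAABBABBA ⇒ DBB·DBB·AA·BBA·BBA·C·C·BBA·BBA·C·BBA·BBA·C
    A ↦ C
    B ↦ BBA
    C ↦ DBB
    D ↦ AA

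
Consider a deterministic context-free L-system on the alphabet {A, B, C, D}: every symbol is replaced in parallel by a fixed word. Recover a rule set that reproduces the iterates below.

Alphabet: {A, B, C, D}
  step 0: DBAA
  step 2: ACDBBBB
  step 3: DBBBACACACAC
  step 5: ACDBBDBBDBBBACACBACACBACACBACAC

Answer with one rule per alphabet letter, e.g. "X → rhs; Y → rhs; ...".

A->D, B->AC, C->BB, D->B

  step 2 ⇒ step 3: ACDBBBB ⇒ D·BB·B·AC·AC·AC·AC
    A ↦ D
    B ↦ AC
    C ↦ BB
    D ↦ B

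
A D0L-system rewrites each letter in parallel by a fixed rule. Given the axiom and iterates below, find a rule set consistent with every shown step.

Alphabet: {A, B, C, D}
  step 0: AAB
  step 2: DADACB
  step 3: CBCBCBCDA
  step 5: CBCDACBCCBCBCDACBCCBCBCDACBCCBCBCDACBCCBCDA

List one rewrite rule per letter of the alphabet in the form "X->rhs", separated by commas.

A->B, B->DA, C->CBC, D->C

  step 2 ⇒ step 3: DADACB ⇒ C·B·C·B·CBC·DA
    A ↦ B
    B ↦ DA
    C ↦ CBC
    D ↦ C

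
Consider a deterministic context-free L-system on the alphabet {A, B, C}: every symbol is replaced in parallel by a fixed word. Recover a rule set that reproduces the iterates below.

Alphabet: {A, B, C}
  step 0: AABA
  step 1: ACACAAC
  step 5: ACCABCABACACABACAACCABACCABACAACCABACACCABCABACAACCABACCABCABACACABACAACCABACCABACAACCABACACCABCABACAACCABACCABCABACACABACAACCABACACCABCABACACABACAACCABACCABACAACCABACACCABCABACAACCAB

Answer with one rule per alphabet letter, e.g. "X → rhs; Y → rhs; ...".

A->AC, B->A, C->CAB

  step 0 ⇒ step 1: AABA ⇒ AC·AC·A·AC
    A ↦ AC
    B ↦ A
    C ↦ CAB  (constrained at step 1)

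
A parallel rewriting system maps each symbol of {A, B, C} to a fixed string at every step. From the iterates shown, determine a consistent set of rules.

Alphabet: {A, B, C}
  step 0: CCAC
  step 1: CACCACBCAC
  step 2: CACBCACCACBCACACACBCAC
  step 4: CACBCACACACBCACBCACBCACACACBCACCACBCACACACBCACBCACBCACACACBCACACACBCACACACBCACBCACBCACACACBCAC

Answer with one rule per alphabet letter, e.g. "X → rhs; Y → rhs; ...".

  step 1 ⇒ step 2: CACCACBCAC ⇒ CAC·B·CAC·CAC·B·CAC·A·CAC·B·CAC
    A ↦ B
    B ↦ A
    C ↦ CAC

A->B, B->A, C->CAC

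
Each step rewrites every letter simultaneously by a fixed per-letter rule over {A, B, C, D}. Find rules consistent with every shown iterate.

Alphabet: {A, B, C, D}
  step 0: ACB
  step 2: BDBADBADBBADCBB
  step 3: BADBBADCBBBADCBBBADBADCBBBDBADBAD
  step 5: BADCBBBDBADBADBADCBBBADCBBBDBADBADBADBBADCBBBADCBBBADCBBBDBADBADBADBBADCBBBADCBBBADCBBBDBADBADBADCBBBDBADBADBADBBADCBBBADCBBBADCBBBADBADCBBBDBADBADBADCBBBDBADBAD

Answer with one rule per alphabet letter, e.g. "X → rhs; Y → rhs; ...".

  step 2 ⇒ step 3: BDBADBADBBADCBB ⇒ BAD·B·BAD·CB·B·BAD·CB·B·BAD·BAD·CB·B·BD·BAD·BAD
    A ↦ CB
    B ↦ BAD
    C ↦ BD
    D ↦ B

A->CB, B->BAD, C->BD, D->B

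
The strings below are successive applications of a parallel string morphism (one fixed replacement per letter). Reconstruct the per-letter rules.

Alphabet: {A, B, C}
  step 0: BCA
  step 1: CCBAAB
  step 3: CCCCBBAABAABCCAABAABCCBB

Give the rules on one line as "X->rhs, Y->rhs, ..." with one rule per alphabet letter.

  step 0 ⇒ step 1: BCA ⇒ CC·B·AAB
    A ↦ AAB
    B ↦ CC
    C ↦ B

A->AAB, B->CC, C->B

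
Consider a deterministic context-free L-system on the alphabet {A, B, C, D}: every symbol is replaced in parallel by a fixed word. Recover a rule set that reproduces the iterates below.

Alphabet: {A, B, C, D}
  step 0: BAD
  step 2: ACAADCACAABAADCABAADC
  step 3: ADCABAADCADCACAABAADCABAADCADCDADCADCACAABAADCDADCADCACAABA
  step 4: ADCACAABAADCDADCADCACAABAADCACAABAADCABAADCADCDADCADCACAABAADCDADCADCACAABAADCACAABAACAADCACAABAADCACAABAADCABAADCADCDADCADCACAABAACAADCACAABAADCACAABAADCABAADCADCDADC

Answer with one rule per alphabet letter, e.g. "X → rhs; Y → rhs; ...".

  step 3 ⇒ step 4: ADCABAADCADCACAABAADCABAADCADCDADCADCACAABAADCDADCADCACAABA ⇒ ADC·ACA·ABA·ADC·D·ADC·ADC·ACA·ABA·ADC·ACA·ABA·ADC·ABA·ADC·ADC·D·ADC·ADC·ACA·ABA·ADC·D·ADC·ADC·ACA·ABA·ADC·ACA·ABA·ACA·ADC·ACA·ABA·ADC·ACA·ABA·ADC·ABA·ADC·ADC·D·ADC·ADC·ACA·ABA·ACA·ADC·ACA·ABA·ADC·ACA·ABA·ADC·ABA·ADC·ADC·D·ADC
    A ↦ ADC
    B ↦ D
    C ↦ ABA
    D ↦ ACA

A->ADC, B->D, C->ABA, D->ACA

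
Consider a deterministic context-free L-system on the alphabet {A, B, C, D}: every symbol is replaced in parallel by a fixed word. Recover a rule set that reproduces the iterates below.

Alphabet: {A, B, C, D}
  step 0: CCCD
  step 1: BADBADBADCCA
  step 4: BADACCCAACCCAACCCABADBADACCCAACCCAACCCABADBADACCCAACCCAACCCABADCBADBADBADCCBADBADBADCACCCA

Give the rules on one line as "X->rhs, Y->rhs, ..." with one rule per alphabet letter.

  step 0 ⇒ step 1: CCCD ⇒ BAD·BAD·BAD·CCA
    C ↦ BAD
    D ↦ CCA
    A ↦ C  (constrained at step 1)
    B ↦ A  (constrained at step 1)

A->C, B->A, C->BAD, D->CCA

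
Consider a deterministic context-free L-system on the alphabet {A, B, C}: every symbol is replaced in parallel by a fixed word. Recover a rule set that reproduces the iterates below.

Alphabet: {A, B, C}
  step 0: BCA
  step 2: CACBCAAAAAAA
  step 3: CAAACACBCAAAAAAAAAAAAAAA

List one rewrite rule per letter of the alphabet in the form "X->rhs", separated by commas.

  step 2 ⇒ step 3: CACBCAAAAAAA ⇒ CA·AA·CA·CB·CA·AA·AA·AA·AA·AA·AA·AA
    A ↦ AA
    B ↦ CB
    C ↦ CA

A->AA, B->CB, C->CA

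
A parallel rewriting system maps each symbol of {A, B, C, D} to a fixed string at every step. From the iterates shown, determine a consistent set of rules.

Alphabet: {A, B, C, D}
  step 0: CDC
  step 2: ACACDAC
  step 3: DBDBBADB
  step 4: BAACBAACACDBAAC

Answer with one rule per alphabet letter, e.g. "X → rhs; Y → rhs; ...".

  step 3 ⇒ step 4: DBDBBADB ⇒ BA·AC·BA·AC·AC·D·BA·AC
    A ↦ D
    B ↦ AC
    D ↦ BA
  step 2 ⇒ step 3: ACACDAC ⇒ D·B·D·B·BA·D·B
    C ↦ B

A->D, B->AC, C->B, D->BA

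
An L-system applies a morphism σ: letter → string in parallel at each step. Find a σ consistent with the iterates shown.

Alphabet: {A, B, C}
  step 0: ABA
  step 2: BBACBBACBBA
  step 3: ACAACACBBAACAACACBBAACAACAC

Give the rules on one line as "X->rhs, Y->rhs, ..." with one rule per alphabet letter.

  step 2 ⇒ step 3: BBACBBACBBA ⇒ ACA·ACA·C·BBA·ACA·ACA·C·BBA·ACA·ACA·C
    A ↦ C
    B ↦ ACA
    C ↦ BBA

A->C, B->ACA, C->BBA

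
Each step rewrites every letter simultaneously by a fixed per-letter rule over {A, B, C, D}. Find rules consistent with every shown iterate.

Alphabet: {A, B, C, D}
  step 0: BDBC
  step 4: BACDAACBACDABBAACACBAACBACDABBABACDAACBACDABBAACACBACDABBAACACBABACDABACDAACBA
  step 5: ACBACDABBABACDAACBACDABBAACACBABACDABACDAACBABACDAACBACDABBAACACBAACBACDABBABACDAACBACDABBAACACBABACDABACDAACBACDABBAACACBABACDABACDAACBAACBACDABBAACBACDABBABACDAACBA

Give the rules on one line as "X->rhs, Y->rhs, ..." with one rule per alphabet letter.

A->BA, B->AC, C->CDA, D->B

  step 4 ⇒ step 5: BACDAACBACDABBAACACBAACBACDABBABACDAACBACDABBAACACBACDABBAACACBABACDABACDAACBA ⇒ AC·BA·CDA·B·BA·BA·CDA·AC·BA·CDA·B·BA·AC·AC·BA·BA·CDA·BA·CDA·AC·BA·BA·CDA·AC·BA·CDA·B·BA·AC·AC·BA·AC·BA·CDA·B·BA·BA·CDA·AC·BA·CDA·B·BA·AC·AC·BA·BA·CDA·BA·CDA·AC·BA·CDA·B·BA·AC·AC·BA·BA·CDA·BA·CDA·AC·BA·AC·BA·CDA·B·BA·AC·BA·CDA·B·BA·BA·CDA·AC·BA
    A ↦ BA
    B ↦ AC
    C ↦ CDA
    D ↦ B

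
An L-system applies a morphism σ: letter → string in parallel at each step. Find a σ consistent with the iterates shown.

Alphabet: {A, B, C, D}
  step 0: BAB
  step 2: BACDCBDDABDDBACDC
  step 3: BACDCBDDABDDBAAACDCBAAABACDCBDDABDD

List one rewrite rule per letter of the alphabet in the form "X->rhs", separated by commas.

  step 2 ⇒ step 3: BACDCBDDABDDBACDC ⇒ BA·CDC·BDD·A·BDD·BA·A·A·CDC·BA·A·A·BA·CDC·BDD·A·BDD
    A ↦ CDC
    B ↦ BA
    C ↦ BDD
    D ↦ A

A->CDC, B->BA, C->BDD, D->A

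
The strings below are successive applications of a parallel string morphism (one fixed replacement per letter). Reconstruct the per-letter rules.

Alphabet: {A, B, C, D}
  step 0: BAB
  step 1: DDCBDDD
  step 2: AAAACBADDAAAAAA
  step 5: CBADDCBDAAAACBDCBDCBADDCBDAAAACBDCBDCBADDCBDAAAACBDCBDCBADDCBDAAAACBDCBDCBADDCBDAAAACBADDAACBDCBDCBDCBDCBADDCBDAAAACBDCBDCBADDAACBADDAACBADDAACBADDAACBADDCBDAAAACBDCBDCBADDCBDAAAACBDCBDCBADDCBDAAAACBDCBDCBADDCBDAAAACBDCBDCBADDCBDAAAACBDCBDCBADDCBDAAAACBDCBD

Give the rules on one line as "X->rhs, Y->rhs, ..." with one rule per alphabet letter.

  step 1 ⇒ step 2: DDCBDDD ⇒ AA·AA·CBA·DD·AA·AA·AA
    B ↦ DD
    C ↦ CBA
    D ↦ AA
  step 0 ⇒ step 1: BAB ⇒ DD·CBD·DD
    A ↦ CBD

A->CBD, B->DD, C->CBA, D->AA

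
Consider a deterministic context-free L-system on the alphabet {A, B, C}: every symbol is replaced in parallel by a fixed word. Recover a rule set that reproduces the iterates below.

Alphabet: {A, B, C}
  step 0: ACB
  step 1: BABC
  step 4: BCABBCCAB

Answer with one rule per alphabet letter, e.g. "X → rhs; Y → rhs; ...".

  step 0 ⇒ step 1: ACB ⇒ B·AB·C
    A ↦ B
    B ↦ C
    C ↦ AB

A->B, B->C, C->AB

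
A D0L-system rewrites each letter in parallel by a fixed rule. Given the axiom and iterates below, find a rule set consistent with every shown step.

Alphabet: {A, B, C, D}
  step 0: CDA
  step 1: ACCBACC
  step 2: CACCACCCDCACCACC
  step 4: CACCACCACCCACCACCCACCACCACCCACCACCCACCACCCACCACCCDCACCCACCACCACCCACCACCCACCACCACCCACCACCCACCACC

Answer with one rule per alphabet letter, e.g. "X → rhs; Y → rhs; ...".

  step 1 ⇒ step 2: ACCBACC ⇒ C·ACC·ACC·CD·C·ACC·ACC
    A ↦ C
    B ↦ CD
    C ↦ ACC
  step 0 ⇒ step 1: CDA ⇒ ACC·BAC·C
    D ↦ BAC

A->C, B->CD, C->ACC, D->BAC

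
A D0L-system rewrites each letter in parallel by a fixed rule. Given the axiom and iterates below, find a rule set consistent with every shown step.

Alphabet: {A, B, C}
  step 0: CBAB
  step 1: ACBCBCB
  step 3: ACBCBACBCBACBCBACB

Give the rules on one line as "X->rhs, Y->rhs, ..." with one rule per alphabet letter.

  step 0 ⇒ step 1: CBAB ⇒ A·CB·CB·CB
    A ↦ CB
    B ↦ CB
    C ↦ A

A->CB, B->CB, C->A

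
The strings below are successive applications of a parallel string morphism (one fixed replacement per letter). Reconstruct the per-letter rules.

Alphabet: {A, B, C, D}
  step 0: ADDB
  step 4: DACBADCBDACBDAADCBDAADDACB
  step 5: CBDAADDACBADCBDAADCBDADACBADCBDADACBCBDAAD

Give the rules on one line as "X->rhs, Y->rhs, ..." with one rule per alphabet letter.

A->DA, B->D, C->A, D->CB

  step 4 ⇒ step 5: DACBADCBDACBDAADCBDAADDACB ⇒ CB·DA·A·D·DA·CB·A·D·CB·DA·A·D·CB·DA·DA·CB·A·D·CB·DA·DA·CB·CB·DA·A·D
    A ↦ DA
    B ↦ D
    C ↦ A
    D ↦ CB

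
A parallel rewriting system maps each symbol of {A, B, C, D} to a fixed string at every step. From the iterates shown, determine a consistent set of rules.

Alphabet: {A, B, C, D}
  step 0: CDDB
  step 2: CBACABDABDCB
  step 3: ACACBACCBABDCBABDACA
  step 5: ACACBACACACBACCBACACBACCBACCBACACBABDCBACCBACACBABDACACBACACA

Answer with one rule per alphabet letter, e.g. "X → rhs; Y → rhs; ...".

  step 2 ⇒ step 3: CBACABDABDCB ⇒ AC·A·CB·AC·CB·A·BD·CB·A·BD·AC·A
    A ↦ CB
    B ↦ A
    C ↦ AC
    D ↦ BD

A->CB, B->A, C->AC, D->BD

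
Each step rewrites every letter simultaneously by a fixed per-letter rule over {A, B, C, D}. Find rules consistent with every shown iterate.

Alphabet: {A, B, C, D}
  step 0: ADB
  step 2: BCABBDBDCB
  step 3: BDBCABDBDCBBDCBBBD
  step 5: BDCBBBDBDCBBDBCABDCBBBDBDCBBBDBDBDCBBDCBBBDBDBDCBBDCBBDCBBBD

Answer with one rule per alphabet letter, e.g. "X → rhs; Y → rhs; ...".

  step 2 ⇒ step 3: BCABBDBDCB ⇒ BD·B·CA·BD·BD·CB·BD·CB·B·BD
    A ↦ CA
    B ↦ BD
    C ↦ B
    D ↦ CB

A->CA, B->BD, C->B, D->CB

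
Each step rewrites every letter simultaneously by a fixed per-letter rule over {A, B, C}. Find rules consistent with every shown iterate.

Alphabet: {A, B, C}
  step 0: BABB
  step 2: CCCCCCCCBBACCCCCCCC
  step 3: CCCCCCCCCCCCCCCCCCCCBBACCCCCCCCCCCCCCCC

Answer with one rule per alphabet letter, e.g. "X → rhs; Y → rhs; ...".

A->BBA, B->CC, C->CC

  step 2 ⇒ step 3: CCCCCCCCBBACCCCCCCC ⇒ CC·CC·CC·CC·CC·CC·CC·CC·CC·CC·BBA·CC·CC·CC·CC·CC·CC·CC·CC
    A ↦ BBA
    B ↦ CC
    C ↦ CC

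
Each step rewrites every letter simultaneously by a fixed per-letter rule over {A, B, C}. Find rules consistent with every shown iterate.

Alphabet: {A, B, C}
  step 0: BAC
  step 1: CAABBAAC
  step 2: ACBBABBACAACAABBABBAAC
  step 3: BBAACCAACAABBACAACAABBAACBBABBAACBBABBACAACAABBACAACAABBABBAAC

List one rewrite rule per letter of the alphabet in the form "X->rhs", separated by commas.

  step 2 ⇒ step 3: ACBBABBACAACAABBABBAAC ⇒ BBA·AC·CAA·CAA·BBA·CAA·CAA·BBA·AC·BBA·BBA·AC·BBA·BBA·CAA·CAA·BBA·CAA·CAA·BBA·BBA·AC
    A ↦ BBA
    B ↦ CAA
    C ↦ AC

A->BBA, B->CAA, C->AC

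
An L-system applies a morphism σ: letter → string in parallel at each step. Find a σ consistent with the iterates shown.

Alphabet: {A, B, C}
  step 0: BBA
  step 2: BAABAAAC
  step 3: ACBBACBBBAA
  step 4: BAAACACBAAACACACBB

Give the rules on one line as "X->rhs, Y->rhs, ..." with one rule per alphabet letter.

A->B, B->AC, C->AA

  step 3 ⇒ step 4: ACBBACBBBAA ⇒ B·AA·AC·AC·B·AA·AC·AC·AC·B·B
    A ↦ B
    B ↦ AC
    C ↦ AA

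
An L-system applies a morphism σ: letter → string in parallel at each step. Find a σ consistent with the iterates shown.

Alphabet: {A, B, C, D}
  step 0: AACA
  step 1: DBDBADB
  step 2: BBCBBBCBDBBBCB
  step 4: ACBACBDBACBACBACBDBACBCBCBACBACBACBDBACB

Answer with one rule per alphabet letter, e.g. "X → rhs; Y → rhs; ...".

  step 1 ⇒ step 2: DBDBADB ⇒ BB·CB·BB·CB·DB·BB·CB
    A ↦ DB
    B ↦ CB
    D ↦ BB
  step 0 ⇒ step 1: AACA ⇒ DB·DB·A·DB
    C ↦ A

A->DB, B->CB, C->A, D->BB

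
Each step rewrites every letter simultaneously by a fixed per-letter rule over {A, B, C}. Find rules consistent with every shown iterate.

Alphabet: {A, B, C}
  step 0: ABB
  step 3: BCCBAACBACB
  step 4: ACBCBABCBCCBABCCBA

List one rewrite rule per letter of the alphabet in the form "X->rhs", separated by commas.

  step 3 ⇒ step 4: BCCBAACBACB ⇒ A·CB·CB·A·BC·BC·CB·A·BC·CB·A
    A ↦ BC
    B ↦ A
    C ↦ CB

A->BC, B->A, C->CB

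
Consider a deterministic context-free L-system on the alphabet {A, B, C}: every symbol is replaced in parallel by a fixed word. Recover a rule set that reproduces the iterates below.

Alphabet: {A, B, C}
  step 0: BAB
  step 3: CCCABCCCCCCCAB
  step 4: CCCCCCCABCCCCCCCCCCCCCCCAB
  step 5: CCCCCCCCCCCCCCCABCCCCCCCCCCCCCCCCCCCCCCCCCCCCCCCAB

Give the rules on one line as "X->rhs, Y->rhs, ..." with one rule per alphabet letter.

  step 4 ⇒ step 5: CCCCCCCABCCCCCCCCCCCCCCCAB ⇒ CC·CC·CC·CC·CC·CC·CC·C·AB·CC·CC·CC·CC·CC·CC·CC·CC·CC·CC·CC·CC·CC·CC·CC·C·AB
    A ↦ C
    B ↦ AB
    C ↦ CC

A->C, B->AB, C->CC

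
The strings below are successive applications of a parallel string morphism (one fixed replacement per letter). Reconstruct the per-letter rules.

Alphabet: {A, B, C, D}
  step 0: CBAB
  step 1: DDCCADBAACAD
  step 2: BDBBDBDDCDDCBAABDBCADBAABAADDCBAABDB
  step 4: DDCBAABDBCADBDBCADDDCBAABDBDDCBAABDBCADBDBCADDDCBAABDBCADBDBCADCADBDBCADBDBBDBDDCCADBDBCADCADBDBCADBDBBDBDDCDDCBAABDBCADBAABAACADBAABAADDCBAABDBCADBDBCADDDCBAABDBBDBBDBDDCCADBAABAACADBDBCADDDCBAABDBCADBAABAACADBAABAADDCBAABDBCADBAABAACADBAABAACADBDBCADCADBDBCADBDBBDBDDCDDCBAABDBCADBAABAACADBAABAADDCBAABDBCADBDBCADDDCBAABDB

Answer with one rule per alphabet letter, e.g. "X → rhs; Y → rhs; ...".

  step 1 ⇒ step 2: DDCCADBAACAD ⇒ BDB·BDB·DDC·DDC·BAA·BDB·CAD·BAA·BAA·DDC·BAA·BDB
    A ↦ BAA
    B ↦ CAD
    C ↦ DDC
    D ↦ BDB

A->BAA, B->CAD, C->DDC, D->BDB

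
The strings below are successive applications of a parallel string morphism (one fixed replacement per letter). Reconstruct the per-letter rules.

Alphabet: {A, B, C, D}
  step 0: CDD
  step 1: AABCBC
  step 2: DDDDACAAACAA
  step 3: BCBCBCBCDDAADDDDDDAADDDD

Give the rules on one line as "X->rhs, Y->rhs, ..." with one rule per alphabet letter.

A->DD, B->AC, C->AA, D->BC

  step 2 ⇒ step 3: DDDDACAAACAA ⇒ BC·BC·BC·BC·DD·AA·DD·DD·DD·AA·DD·DD
    A ↦ DD
    C ↦ AA
    D ↦ BC
  step 1 ⇒ step 2: AABCBC ⇒ DD·DD·AC·AA·AC·AA
    B ↦ AC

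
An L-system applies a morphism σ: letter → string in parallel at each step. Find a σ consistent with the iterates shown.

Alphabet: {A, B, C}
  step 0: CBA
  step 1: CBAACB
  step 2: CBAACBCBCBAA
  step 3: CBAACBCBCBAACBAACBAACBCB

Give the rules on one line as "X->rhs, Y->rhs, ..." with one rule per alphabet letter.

A->CB, B->AA, C->CB

  step 2 ⇒ step 3: CBAACBCBCBAA ⇒ CB·AA·CB·CB·CB·AA·CB·AA·CB·AA·CB·CB
    A ↦ CB
    B ↦ AA
    C ↦ CB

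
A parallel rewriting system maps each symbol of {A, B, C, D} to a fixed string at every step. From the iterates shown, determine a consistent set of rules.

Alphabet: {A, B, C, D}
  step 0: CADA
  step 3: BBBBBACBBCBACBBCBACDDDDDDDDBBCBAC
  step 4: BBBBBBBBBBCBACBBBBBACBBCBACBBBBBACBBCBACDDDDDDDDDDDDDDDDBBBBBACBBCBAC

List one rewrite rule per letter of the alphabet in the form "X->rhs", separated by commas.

  step 3 ⇒ step 4: BBBBBACBBCBACBBCBACDDDDDDDDBBCBAC ⇒ BB·BB·BB·BB·BB·C·BAC·BB·BB·BAC·BB·C·BAC·BB·BB·BAC·BB·C·BAC·DD·DD·DD·DD·DD·DD·DD·DD·BB·BB·BAC·BB·C·BAC
    A ↦ C
    B ↦ BB
    C ↦ BAC
    D ↦ DD

A->C, B->BB, C->BAC, D->DD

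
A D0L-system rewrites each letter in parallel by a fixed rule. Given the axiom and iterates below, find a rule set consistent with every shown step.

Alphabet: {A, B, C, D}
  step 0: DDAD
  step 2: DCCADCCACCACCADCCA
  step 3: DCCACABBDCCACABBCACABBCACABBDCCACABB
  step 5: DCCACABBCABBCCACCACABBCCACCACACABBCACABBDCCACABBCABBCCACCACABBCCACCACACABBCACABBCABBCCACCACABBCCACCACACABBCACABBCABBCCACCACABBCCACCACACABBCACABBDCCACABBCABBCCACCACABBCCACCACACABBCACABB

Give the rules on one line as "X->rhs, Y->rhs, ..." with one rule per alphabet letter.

  step 2 ⇒ step 3: DCCADCCACCACCADCCA ⇒ DC·CA·CA·BB·DC·CA·CA·BB·CA·CA·BB·CA·CA·BB·DC·CA·CA·BB
    A ↦ BB
    C ↦ CA
    D ↦ DC
    B ↦ CCA  (constrained at step 3)

A->BB, B->CCA, C->CA, D->DC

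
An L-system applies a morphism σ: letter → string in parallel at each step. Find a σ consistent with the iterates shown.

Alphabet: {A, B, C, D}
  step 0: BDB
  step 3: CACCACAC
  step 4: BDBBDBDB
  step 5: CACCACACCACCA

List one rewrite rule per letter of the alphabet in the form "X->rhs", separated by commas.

A->D, B->CA, C->B, D->C

  step 4 ⇒ step 5: BDBBDBDB ⇒ CA·C·CA·CA·C·CA·C·CA
    B ↦ CA
    D ↦ C
  step 3 ⇒ step 4: CACCACAC ⇒ B·D·B·B·D·B·D·B
    A ↦ D
  step 3 ⇒ step 4: CACCACAC ⇒ B·D·B·B·D·B·D·B
    C ↦ B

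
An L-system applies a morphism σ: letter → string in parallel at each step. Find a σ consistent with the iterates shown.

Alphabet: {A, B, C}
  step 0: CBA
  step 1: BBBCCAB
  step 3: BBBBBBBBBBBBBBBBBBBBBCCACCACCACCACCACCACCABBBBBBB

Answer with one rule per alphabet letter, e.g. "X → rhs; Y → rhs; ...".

  step 0 ⇒ step 1: CBA ⇒ BBB·CCA·B
    A ↦ B
    B ↦ CCA
    C ↦ BBB

A->B, B->CCA, C->BBB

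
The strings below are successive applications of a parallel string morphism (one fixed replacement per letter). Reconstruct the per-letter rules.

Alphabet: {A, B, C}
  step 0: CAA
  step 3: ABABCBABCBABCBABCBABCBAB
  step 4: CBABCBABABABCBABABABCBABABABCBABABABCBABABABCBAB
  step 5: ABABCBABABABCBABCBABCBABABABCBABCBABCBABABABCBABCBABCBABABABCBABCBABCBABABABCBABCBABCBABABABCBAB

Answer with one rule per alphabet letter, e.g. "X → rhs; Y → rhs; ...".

A->CB, B->AB, C->AB

  step 4 ⇒ step 5: CBABCBABABABCBABABABCBABABABCBABABABCBABABABCBAB ⇒ AB·AB·CB·AB·AB·AB·CB·AB·CB·AB·CB·AB·AB·AB·CB·AB·CB·AB·CB·AB·AB·AB·CB·AB·CB·AB·CB·AB·AB·AB·CB·AB·CB·AB·CB·AB·AB·AB·CB·AB·CB·AB·CB·AB·AB·AB·CB·AB
    A ↦ CB
    B ↦ AB
    C ↦ AB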